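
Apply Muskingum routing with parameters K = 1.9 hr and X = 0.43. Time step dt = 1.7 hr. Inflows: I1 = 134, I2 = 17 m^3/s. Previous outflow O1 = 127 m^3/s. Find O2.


Muskingum coefficients:
denom = 2*K*(1-X) + dt = 2*1.9*(1-0.43) + 1.7 = 3.866.
C0 = (dt - 2*K*X)/denom = (1.7 - 2*1.9*0.43)/3.866 = 0.0171.
C1 = (dt + 2*K*X)/denom = (1.7 + 2*1.9*0.43)/3.866 = 0.8624.
C2 = (2*K*(1-X) - dt)/denom = 0.1205.
O2 = C0*I2 + C1*I1 + C2*O1
   = 0.0171*17 + 0.8624*134 + 0.1205*127
   = 131.16 m^3/s.

131.16


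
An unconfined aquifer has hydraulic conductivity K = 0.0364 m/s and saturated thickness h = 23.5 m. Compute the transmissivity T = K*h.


Transmissivity is defined as T = K * h.
T = 0.0364 * 23.5
  = 0.8554 m^2/s.

0.8554


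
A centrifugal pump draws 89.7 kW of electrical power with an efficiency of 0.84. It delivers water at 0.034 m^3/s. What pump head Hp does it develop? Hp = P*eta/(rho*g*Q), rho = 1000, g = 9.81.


Pump head formula: Hp = P * eta / (rho * g * Q).
Numerator: P * eta = 89.7 * 1000 * 0.84 = 75348.0 W.
Denominator: rho * g * Q = 1000 * 9.81 * 0.034 = 333.54.
Hp = 75348.0 / 333.54 = 225.9 m.

225.9


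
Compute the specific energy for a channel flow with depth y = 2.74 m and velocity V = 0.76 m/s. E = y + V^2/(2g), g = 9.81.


Specific energy E = y + V^2/(2g).
Velocity head = V^2/(2g) = 0.76^2 / (2*9.81) = 0.5776 / 19.62 = 0.0294 m.
E = 2.74 + 0.0294 = 2.7694 m.

2.7694


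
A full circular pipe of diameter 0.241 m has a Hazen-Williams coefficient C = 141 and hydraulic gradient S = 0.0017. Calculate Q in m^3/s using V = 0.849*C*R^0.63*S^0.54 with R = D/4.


For a full circular pipe, R = D/4 = 0.241/4 = 0.0602 m.
V = 0.849 * 141 * 0.0602^0.63 * 0.0017^0.54
  = 0.849 * 141 * 0.170362 * 0.031948
  = 0.6515 m/s.
Pipe area A = pi*D^2/4 = pi*0.241^2/4 = 0.0456 m^2.
Q = A * V = 0.0456 * 0.6515 = 0.0297 m^3/s.

0.0297


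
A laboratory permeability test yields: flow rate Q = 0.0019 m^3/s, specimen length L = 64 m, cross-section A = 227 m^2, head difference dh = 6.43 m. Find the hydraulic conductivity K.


From K = Q*L / (A*dh):
Numerator: Q*L = 0.0019 * 64 = 0.1216.
Denominator: A*dh = 227 * 6.43 = 1459.61.
K = 0.1216 / 1459.61 = 8.3e-05 m/s.

8.3e-05


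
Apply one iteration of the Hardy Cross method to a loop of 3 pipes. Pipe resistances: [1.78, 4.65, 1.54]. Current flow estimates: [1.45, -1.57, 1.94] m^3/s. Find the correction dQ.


Numerator terms (r*Q*|Q|): 1.78*1.45*|1.45| = 3.7424; 4.65*-1.57*|-1.57| = -11.4618; 1.54*1.94*|1.94| = 5.7959.
Sum of numerator = -1.9234.
Denominator terms (r*|Q|): 1.78*|1.45| = 2.581; 4.65*|-1.57| = 7.3005; 1.54*|1.94| = 2.9876.
2 * sum of denominator = 2 * 12.8691 = 25.7382.
dQ = --1.9234 / 25.7382 = 0.0747 m^3/s.

0.0747


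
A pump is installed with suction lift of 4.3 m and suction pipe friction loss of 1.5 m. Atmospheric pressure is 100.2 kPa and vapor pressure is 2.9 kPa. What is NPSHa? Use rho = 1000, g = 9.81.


NPSHa = p_atm/(rho*g) - z_s - hf_s - p_vap/(rho*g).
p_atm/(rho*g) = 100.2*1000 / (1000*9.81) = 10.214 m.
p_vap/(rho*g) = 2.9*1000 / (1000*9.81) = 0.296 m.
NPSHa = 10.214 - 4.3 - 1.5 - 0.296
      = 4.12 m.

4.12


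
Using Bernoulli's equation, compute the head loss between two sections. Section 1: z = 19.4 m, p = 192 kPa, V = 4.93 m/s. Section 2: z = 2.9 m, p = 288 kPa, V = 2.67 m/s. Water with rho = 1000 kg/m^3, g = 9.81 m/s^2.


Total head at each section: H = z + p/(rho*g) + V^2/(2g).
H1 = 19.4 + 192*1000/(1000*9.81) + 4.93^2/(2*9.81)
   = 19.4 + 19.572 + 1.2388
   = 40.211 m.
H2 = 2.9 + 288*1000/(1000*9.81) + 2.67^2/(2*9.81)
   = 2.9 + 29.358 + 0.3633
   = 32.621 m.
h_L = H1 - H2 = 40.211 - 32.621 = 7.59 m.

7.59


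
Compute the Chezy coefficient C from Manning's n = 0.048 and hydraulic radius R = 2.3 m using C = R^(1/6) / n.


The Chezy coefficient relates to Manning's n through C = R^(1/6) / n.
R^(1/6) = 2.3^(1/6) = 1.148915.
C = 1.148915 / 0.048 = 23.94 m^(1/2)/s.

23.94


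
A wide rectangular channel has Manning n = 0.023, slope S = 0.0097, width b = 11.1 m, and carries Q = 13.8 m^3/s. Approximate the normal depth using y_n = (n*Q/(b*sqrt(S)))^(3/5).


We use the wide-channel approximation y_n = (n*Q/(b*sqrt(S)))^(3/5).
sqrt(S) = sqrt(0.0097) = 0.098489.
Numerator: n*Q = 0.023 * 13.8 = 0.3174.
Denominator: b*sqrt(S) = 11.1 * 0.098489 = 1.093228.
arg = 0.2903.
y_n = 0.2903^(3/5) = 0.4761 m.

0.4761


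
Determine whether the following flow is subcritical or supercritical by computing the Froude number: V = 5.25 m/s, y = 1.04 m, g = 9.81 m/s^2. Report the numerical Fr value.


The Froude number is defined as Fr = V / sqrt(g*y).
g*y = 9.81 * 1.04 = 10.2024.
sqrt(g*y) = sqrt(10.2024) = 3.1941.
Fr = 5.25 / 3.1941 = 1.6436.
Since Fr > 1, the flow is supercritical.

1.6436


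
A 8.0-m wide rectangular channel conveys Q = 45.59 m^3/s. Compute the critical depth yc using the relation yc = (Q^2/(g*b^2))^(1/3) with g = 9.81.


Using yc = (Q^2 / (g * b^2))^(1/3):
Q^2 = 45.59^2 = 2078.45.
g * b^2 = 9.81 * 8.0^2 = 9.81 * 64.0 = 627.84.
Q^2 / (g*b^2) = 2078.45 / 627.84 = 3.3105.
yc = 3.3105^(1/3) = 1.4904 m.

1.4904


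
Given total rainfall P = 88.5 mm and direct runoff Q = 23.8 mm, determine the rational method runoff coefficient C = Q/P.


The runoff coefficient C = runoff depth / rainfall depth.
C = 23.8 / 88.5
  = 0.2689.

0.2689


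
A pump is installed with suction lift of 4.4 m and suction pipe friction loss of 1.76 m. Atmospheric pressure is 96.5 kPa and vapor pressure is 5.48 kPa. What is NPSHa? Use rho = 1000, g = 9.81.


NPSHa = p_atm/(rho*g) - z_s - hf_s - p_vap/(rho*g).
p_atm/(rho*g) = 96.5*1000 / (1000*9.81) = 9.837 m.
p_vap/(rho*g) = 5.48*1000 / (1000*9.81) = 0.559 m.
NPSHa = 9.837 - 4.4 - 1.76 - 0.559
      = 3.12 m.

3.12


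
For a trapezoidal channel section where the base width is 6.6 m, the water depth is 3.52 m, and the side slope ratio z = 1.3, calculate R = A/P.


For a trapezoidal section with side slope z:
A = (b + z*y)*y = (6.6 + 1.3*3.52)*3.52 = 39.34 m^2.
P = b + 2*y*sqrt(1 + z^2) = 6.6 + 2*3.52*sqrt(1 + 1.3^2) = 18.146 m.
R = A/P = 39.34 / 18.146 = 2.1679 m.

2.1679


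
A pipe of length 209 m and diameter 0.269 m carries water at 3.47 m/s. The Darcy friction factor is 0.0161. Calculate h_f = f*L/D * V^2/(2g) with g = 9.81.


Darcy-Weisbach equation: h_f = f * (L/D) * V^2/(2g).
f * L/D = 0.0161 * 209/0.269 = 12.5089.
V^2/(2g) = 3.47^2 / (2*9.81) = 12.0409 / 19.62 = 0.6137 m.
h_f = 12.5089 * 0.6137 = 7.677 m.

7.677


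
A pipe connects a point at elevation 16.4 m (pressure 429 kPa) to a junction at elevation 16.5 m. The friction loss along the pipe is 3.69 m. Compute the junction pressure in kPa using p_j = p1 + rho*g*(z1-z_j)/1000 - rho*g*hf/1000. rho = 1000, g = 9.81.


Junction pressure: p_j = p1 + rho*g*(z1 - z_j)/1000 - rho*g*hf/1000.
Elevation term = 1000*9.81*(16.4 - 16.5)/1000 = -0.981 kPa.
Friction term = 1000*9.81*3.69/1000 = 36.199 kPa.
p_j = 429 + -0.981 - 36.199 = 391.82 kPa.

391.82


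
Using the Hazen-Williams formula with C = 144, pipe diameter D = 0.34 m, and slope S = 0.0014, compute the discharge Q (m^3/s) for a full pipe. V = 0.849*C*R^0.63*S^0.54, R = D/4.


For a full circular pipe, R = D/4 = 0.34/4 = 0.085 m.
V = 0.849 * 144 * 0.085^0.63 * 0.0014^0.54
  = 0.849 * 144 * 0.211609 * 0.028768
  = 0.7442 m/s.
Pipe area A = pi*D^2/4 = pi*0.34^2/4 = 0.0908 m^2.
Q = A * V = 0.0908 * 0.7442 = 0.0676 m^3/s.

0.0676


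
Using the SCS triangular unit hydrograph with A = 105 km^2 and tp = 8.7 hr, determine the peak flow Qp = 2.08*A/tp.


SCS formula: Qp = 2.08 * A / tp.
Qp = 2.08 * 105 / 8.7
   = 218.4 / 8.7
   = 25.1 m^3/s per cm.

25.1


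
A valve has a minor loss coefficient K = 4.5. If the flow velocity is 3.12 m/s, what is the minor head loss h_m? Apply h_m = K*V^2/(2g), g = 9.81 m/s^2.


Minor loss formula: h_m = K * V^2/(2g).
V^2 = 3.12^2 = 9.7344.
V^2/(2g) = 9.7344 / 19.62 = 0.4961 m.
h_m = 4.5 * 0.4961 = 2.2327 m.

2.2327


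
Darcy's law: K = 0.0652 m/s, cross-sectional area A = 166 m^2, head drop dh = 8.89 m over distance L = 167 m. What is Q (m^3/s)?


Darcy's law: Q = K * A * i, where i = dh/L.
Hydraulic gradient i = 8.89 / 167 = 0.053234.
Q = 0.0652 * 166 * 0.053234
  = 0.5762 m^3/s.

0.5762


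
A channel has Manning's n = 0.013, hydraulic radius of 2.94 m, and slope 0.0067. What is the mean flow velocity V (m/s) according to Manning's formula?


Manning's equation gives V = (1/n) * R^(2/3) * S^(1/2).
First, compute R^(2/3) = 2.94^(2/3) = 2.0523.
Next, S^(1/2) = 0.0067^(1/2) = 0.081854.
Then 1/n = 1/0.013 = 76.92.
V = 76.92 * 2.0523 * 0.081854 = 12.9219 m/s.

12.9219


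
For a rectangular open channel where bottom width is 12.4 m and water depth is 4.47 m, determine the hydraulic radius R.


For a rectangular section:
Flow area A = b * y = 12.4 * 4.47 = 55.43 m^2.
Wetted perimeter P = b + 2y = 12.4 + 2*4.47 = 21.34 m.
Hydraulic radius R = A/P = 55.43 / 21.34 = 2.5974 m.

2.5974


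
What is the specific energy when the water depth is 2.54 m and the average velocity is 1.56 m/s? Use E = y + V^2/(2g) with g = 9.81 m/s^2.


Specific energy E = y + V^2/(2g).
Velocity head = V^2/(2g) = 1.56^2 / (2*9.81) = 2.4336 / 19.62 = 0.124 m.
E = 2.54 + 0.124 = 2.664 m.

2.664


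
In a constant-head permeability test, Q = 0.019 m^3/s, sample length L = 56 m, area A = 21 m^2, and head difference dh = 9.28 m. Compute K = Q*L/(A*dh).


From K = Q*L / (A*dh):
Numerator: Q*L = 0.019 * 56 = 1.064.
Denominator: A*dh = 21 * 9.28 = 194.88.
K = 1.064 / 194.88 = 0.00546 m/s.

0.00546


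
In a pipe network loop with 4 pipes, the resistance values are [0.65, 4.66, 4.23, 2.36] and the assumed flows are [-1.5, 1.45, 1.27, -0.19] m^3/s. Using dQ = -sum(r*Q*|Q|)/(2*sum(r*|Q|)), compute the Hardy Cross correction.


Numerator terms (r*Q*|Q|): 0.65*-1.5*|-1.5| = -1.4625; 4.66*1.45*|1.45| = 9.7976; 4.23*1.27*|1.27| = 6.8226; 2.36*-0.19*|-0.19| = -0.0852.
Sum of numerator = 15.0725.
Denominator terms (r*|Q|): 0.65*|-1.5| = 0.975; 4.66*|1.45| = 6.757; 4.23*|1.27| = 5.3721; 2.36*|-0.19| = 0.4484.
2 * sum of denominator = 2 * 13.5525 = 27.105.
dQ = -15.0725 / 27.105 = -0.5561 m^3/s.

-0.5561


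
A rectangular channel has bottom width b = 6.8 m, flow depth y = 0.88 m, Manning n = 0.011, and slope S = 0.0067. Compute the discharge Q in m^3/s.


For a rectangular channel, the cross-sectional area A = b * y = 6.8 * 0.88 = 5.98 m^2.
The wetted perimeter P = b + 2y = 6.8 + 2*0.88 = 8.56 m.
Hydraulic radius R = A/P = 5.98/8.56 = 0.6991 m.
Velocity V = (1/n)*R^(2/3)*S^(1/2) = (1/0.011)*0.6991^(2/3)*0.0067^(1/2) = 5.8612 m/s.
Discharge Q = A * V = 5.98 * 5.8612 = 35.074 m^3/s.

35.074


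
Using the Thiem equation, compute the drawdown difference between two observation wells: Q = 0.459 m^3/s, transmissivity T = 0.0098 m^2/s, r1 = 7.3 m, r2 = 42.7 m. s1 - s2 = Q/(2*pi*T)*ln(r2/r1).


Thiem equation: s1 - s2 = Q/(2*pi*T) * ln(r2/r1).
ln(r2/r1) = ln(42.7/7.3) = 1.7663.
Q/(2*pi*T) = 0.459 / (2*pi*0.0098) = 0.459 / 0.0616 = 7.4543.
s1 - s2 = 7.4543 * 1.7663 = 13.1667 m.

13.1667


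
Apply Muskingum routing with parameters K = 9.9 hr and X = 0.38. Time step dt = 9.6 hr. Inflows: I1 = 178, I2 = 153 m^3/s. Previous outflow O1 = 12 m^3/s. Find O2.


Muskingum coefficients:
denom = 2*K*(1-X) + dt = 2*9.9*(1-0.38) + 9.6 = 21.876.
C0 = (dt - 2*K*X)/denom = (9.6 - 2*9.9*0.38)/21.876 = 0.0949.
C1 = (dt + 2*K*X)/denom = (9.6 + 2*9.9*0.38)/21.876 = 0.7828.
C2 = (2*K*(1-X) - dt)/denom = 0.1223.
O2 = C0*I2 + C1*I1 + C2*O1
   = 0.0949*153 + 0.7828*178 + 0.1223*12
   = 155.32 m^3/s.

155.32


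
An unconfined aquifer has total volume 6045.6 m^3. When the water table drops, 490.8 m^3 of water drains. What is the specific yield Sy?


Specific yield Sy = Volume drained / Total volume.
Sy = 490.8 / 6045.6
   = 0.0812.

0.0812


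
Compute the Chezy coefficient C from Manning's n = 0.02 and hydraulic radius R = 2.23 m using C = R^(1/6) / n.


The Chezy coefficient relates to Manning's n through C = R^(1/6) / n.
R^(1/6) = 2.23^(1/6) = 1.143012.
C = 1.143012 / 0.02 = 57.15 m^(1/2)/s.

57.15


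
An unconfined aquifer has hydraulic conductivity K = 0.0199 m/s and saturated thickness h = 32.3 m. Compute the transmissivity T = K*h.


Transmissivity is defined as T = K * h.
T = 0.0199 * 32.3
  = 0.6428 m^2/s.

0.6428


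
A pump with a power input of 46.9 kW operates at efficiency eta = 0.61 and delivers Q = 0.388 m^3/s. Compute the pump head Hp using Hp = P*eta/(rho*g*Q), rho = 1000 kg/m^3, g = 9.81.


Pump head formula: Hp = P * eta / (rho * g * Q).
Numerator: P * eta = 46.9 * 1000 * 0.61 = 28609.0 W.
Denominator: rho * g * Q = 1000 * 9.81 * 0.388 = 3806.28.
Hp = 28609.0 / 3806.28 = 7.52 m.

7.52


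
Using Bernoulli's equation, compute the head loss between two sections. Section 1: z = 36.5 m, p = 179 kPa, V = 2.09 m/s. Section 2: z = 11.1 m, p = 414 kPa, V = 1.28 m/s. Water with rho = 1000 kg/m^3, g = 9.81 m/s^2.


Total head at each section: H = z + p/(rho*g) + V^2/(2g).
H1 = 36.5 + 179*1000/(1000*9.81) + 2.09^2/(2*9.81)
   = 36.5 + 18.247 + 0.2226
   = 54.969 m.
H2 = 11.1 + 414*1000/(1000*9.81) + 1.28^2/(2*9.81)
   = 11.1 + 42.202 + 0.0835
   = 53.385 m.
h_L = H1 - H2 = 54.969 - 53.385 = 1.584 m.

1.584


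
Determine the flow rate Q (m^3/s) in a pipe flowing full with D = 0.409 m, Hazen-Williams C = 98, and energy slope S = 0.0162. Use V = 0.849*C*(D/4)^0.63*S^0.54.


For a full circular pipe, R = D/4 = 0.409/4 = 0.1022 m.
V = 0.849 * 98 * 0.1022^0.63 * 0.0162^0.54
  = 0.849 * 98 * 0.237732 * 0.107929
  = 2.1348 m/s.
Pipe area A = pi*D^2/4 = pi*0.409^2/4 = 0.1314 m^2.
Q = A * V = 0.1314 * 2.1348 = 0.2805 m^3/s.

0.2805


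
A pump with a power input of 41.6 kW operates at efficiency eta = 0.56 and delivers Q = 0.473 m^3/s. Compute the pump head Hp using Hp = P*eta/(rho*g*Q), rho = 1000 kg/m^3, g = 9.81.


Pump head formula: Hp = P * eta / (rho * g * Q).
Numerator: P * eta = 41.6 * 1000 * 0.56 = 23296.0 W.
Denominator: rho * g * Q = 1000 * 9.81 * 0.473 = 4640.13.
Hp = 23296.0 / 4640.13 = 5.02 m.

5.02


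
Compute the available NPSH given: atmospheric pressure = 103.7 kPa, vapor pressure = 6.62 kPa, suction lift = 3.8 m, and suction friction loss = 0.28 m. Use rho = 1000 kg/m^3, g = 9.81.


NPSHa = p_atm/(rho*g) - z_s - hf_s - p_vap/(rho*g).
p_atm/(rho*g) = 103.7*1000 / (1000*9.81) = 10.571 m.
p_vap/(rho*g) = 6.62*1000 / (1000*9.81) = 0.675 m.
NPSHa = 10.571 - 3.8 - 0.28 - 0.675
      = 5.82 m.

5.82


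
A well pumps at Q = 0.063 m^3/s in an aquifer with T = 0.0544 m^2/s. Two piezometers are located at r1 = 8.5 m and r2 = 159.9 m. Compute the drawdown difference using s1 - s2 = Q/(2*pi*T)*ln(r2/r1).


Thiem equation: s1 - s2 = Q/(2*pi*T) * ln(r2/r1).
ln(r2/r1) = ln(159.9/8.5) = 2.9345.
Q/(2*pi*T) = 0.063 / (2*pi*0.0544) = 0.063 / 0.3418 = 0.1843.
s1 - s2 = 0.1843 * 2.9345 = 0.5409 m.

0.5409


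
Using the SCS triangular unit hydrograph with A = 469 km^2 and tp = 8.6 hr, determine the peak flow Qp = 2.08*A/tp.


SCS formula: Qp = 2.08 * A / tp.
Qp = 2.08 * 469 / 8.6
   = 975.52 / 8.6
   = 113.43 m^3/s per cm.

113.43


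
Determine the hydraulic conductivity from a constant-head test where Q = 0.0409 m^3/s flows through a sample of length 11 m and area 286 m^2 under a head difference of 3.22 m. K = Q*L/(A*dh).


From K = Q*L / (A*dh):
Numerator: Q*L = 0.0409 * 11 = 0.4499.
Denominator: A*dh = 286 * 3.22 = 920.92.
K = 0.4499 / 920.92 = 0.000489 m/s.

0.000489


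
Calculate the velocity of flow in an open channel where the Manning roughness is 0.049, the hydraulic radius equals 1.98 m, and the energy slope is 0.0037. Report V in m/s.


Manning's equation gives V = (1/n) * R^(2/3) * S^(1/2).
First, compute R^(2/3) = 1.98^(2/3) = 1.5768.
Next, S^(1/2) = 0.0037^(1/2) = 0.060828.
Then 1/n = 1/0.049 = 20.41.
V = 20.41 * 1.5768 * 0.060828 = 1.9574 m/s.

1.9574


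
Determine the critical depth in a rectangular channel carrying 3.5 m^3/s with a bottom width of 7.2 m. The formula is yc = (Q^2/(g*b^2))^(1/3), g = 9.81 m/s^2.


Using yc = (Q^2 / (g * b^2))^(1/3):
Q^2 = 3.5^2 = 12.25.
g * b^2 = 9.81 * 7.2^2 = 9.81 * 51.84 = 508.55.
Q^2 / (g*b^2) = 12.25 / 508.55 = 0.0241.
yc = 0.0241^(1/3) = 0.2888 m.

0.2888


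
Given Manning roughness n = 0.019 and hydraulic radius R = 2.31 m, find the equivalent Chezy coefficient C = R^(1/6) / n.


The Chezy coefficient relates to Manning's n through C = R^(1/6) / n.
R^(1/6) = 2.31^(1/6) = 1.149746.
C = 1.149746 / 0.019 = 60.51 m^(1/2)/s.

60.51


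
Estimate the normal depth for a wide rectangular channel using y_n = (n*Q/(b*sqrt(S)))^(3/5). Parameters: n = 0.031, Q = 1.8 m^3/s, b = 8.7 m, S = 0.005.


We use the wide-channel approximation y_n = (n*Q/(b*sqrt(S)))^(3/5).
sqrt(S) = sqrt(0.005) = 0.070711.
Numerator: n*Q = 0.031 * 1.8 = 0.0558.
Denominator: b*sqrt(S) = 8.7 * 0.070711 = 0.615186.
arg = 0.0907.
y_n = 0.0907^(3/5) = 0.2369 m.

0.2369


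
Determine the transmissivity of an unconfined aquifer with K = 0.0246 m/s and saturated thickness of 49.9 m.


Transmissivity is defined as T = K * h.
T = 0.0246 * 49.9
  = 1.2275 m^2/s.

1.2275


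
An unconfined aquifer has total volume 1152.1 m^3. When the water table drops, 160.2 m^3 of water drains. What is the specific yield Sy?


Specific yield Sy = Volume drained / Total volume.
Sy = 160.2 / 1152.1
   = 0.1391.

0.1391


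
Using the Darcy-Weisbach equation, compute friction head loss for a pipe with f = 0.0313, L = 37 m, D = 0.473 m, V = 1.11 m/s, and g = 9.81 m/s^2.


Darcy-Weisbach equation: h_f = f * (L/D) * V^2/(2g).
f * L/D = 0.0313 * 37/0.473 = 2.4484.
V^2/(2g) = 1.11^2 / (2*9.81) = 1.2321 / 19.62 = 0.0628 m.
h_f = 2.4484 * 0.0628 = 0.154 m.

0.154


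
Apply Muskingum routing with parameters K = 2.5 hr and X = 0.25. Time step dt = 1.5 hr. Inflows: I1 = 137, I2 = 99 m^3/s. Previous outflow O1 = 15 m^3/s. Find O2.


Muskingum coefficients:
denom = 2*K*(1-X) + dt = 2*2.5*(1-0.25) + 1.5 = 5.25.
C0 = (dt - 2*K*X)/denom = (1.5 - 2*2.5*0.25)/5.25 = 0.0476.
C1 = (dt + 2*K*X)/denom = (1.5 + 2*2.5*0.25)/5.25 = 0.5238.
C2 = (2*K*(1-X) - dt)/denom = 0.4286.
O2 = C0*I2 + C1*I1 + C2*O1
   = 0.0476*99 + 0.5238*137 + 0.4286*15
   = 82.9 m^3/s.

82.9


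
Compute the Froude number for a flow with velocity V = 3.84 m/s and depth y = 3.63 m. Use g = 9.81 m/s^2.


The Froude number is defined as Fr = V / sqrt(g*y).
g*y = 9.81 * 3.63 = 35.6103.
sqrt(g*y) = sqrt(35.6103) = 5.9674.
Fr = 3.84 / 5.9674 = 0.6435.

0.6435


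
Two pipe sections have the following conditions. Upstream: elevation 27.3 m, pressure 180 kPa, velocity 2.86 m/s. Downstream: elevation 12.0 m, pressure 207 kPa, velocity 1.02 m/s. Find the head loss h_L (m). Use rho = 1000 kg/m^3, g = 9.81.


Total head at each section: H = z + p/(rho*g) + V^2/(2g).
H1 = 27.3 + 180*1000/(1000*9.81) + 2.86^2/(2*9.81)
   = 27.3 + 18.349 + 0.4169
   = 46.066 m.
H2 = 12.0 + 207*1000/(1000*9.81) + 1.02^2/(2*9.81)
   = 12.0 + 21.101 + 0.053
   = 33.154 m.
h_L = H1 - H2 = 46.066 - 33.154 = 12.912 m.

12.912


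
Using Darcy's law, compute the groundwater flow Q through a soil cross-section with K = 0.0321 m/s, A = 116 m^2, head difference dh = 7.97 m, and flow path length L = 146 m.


Darcy's law: Q = K * A * i, where i = dh/L.
Hydraulic gradient i = 7.97 / 146 = 0.054589.
Q = 0.0321 * 116 * 0.054589
  = 0.2033 m^3/s.

0.2033


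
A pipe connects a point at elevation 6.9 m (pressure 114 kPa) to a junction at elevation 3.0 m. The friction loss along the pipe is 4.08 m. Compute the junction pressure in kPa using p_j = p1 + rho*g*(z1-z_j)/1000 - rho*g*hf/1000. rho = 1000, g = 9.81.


Junction pressure: p_j = p1 + rho*g*(z1 - z_j)/1000 - rho*g*hf/1000.
Elevation term = 1000*9.81*(6.9 - 3.0)/1000 = 38.259 kPa.
Friction term = 1000*9.81*4.08/1000 = 40.025 kPa.
p_j = 114 + 38.259 - 40.025 = 112.23 kPa.

112.23


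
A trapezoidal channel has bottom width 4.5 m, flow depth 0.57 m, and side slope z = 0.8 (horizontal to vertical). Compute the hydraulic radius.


For a trapezoidal section with side slope z:
A = (b + z*y)*y = (4.5 + 0.8*0.57)*0.57 = 2.825 m^2.
P = b + 2*y*sqrt(1 + z^2) = 4.5 + 2*0.57*sqrt(1 + 0.8^2) = 5.96 m.
R = A/P = 2.825 / 5.96 = 0.474 m.

0.474


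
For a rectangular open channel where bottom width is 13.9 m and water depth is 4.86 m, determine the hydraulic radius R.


For a rectangular section:
Flow area A = b * y = 13.9 * 4.86 = 67.55 m^2.
Wetted perimeter P = b + 2y = 13.9 + 2*4.86 = 23.62 m.
Hydraulic radius R = A/P = 67.55 / 23.62 = 2.86 m.

2.86


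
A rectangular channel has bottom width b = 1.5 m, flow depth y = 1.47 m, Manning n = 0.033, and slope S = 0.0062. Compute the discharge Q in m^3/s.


For a rectangular channel, the cross-sectional area A = b * y = 1.5 * 1.47 = 2.21 m^2.
The wetted perimeter P = b + 2y = 1.5 + 2*1.47 = 4.44 m.
Hydraulic radius R = A/P = 2.21/4.44 = 0.4966 m.
Velocity V = (1/n)*R^(2/3)*S^(1/2) = (1/0.033)*0.4966^(2/3)*0.0062^(1/2) = 1.4963 m/s.
Discharge Q = A * V = 2.21 * 1.4963 = 3.299 m^3/s.

3.299


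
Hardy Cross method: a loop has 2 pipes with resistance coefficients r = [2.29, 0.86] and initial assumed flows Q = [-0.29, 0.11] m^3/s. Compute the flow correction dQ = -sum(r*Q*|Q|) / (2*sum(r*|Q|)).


Numerator terms (r*Q*|Q|): 2.29*-0.29*|-0.29| = -0.1926; 0.86*0.11*|0.11| = 0.0104.
Sum of numerator = -0.1822.
Denominator terms (r*|Q|): 2.29*|-0.29| = 0.6641; 0.86*|0.11| = 0.0946.
2 * sum of denominator = 2 * 0.7587 = 1.5174.
dQ = --0.1822 / 1.5174 = 0.1201 m^3/s.

0.1201


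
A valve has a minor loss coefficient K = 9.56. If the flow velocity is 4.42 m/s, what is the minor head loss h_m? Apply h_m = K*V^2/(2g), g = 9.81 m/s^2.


Minor loss formula: h_m = K * V^2/(2g).
V^2 = 4.42^2 = 19.5364.
V^2/(2g) = 19.5364 / 19.62 = 0.9957 m.
h_m = 9.56 * 0.9957 = 9.5193 m.

9.5193


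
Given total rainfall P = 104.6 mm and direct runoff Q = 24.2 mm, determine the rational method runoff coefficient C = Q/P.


The runoff coefficient C = runoff depth / rainfall depth.
C = 24.2 / 104.6
  = 0.2314.

0.2314


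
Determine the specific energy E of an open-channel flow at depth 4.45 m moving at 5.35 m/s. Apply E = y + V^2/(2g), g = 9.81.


Specific energy E = y + V^2/(2g).
Velocity head = V^2/(2g) = 5.35^2 / (2*9.81) = 28.6225 / 19.62 = 1.4588 m.
E = 4.45 + 1.4588 = 5.9088 m.

5.9088


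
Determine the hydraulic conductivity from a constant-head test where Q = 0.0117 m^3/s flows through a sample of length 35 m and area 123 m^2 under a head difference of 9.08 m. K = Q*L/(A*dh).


From K = Q*L / (A*dh):
Numerator: Q*L = 0.0117 * 35 = 0.4095.
Denominator: A*dh = 123 * 9.08 = 1116.84.
K = 0.4095 / 1116.84 = 0.000367 m/s.

0.000367


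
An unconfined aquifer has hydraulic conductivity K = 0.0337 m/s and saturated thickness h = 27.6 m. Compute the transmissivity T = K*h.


Transmissivity is defined as T = K * h.
T = 0.0337 * 27.6
  = 0.9301 m^2/s.

0.9301


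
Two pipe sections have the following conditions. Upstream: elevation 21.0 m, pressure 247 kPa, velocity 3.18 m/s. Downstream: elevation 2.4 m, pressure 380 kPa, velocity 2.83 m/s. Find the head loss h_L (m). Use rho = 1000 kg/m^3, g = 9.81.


Total head at each section: H = z + p/(rho*g) + V^2/(2g).
H1 = 21.0 + 247*1000/(1000*9.81) + 3.18^2/(2*9.81)
   = 21.0 + 25.178 + 0.5154
   = 46.694 m.
H2 = 2.4 + 380*1000/(1000*9.81) + 2.83^2/(2*9.81)
   = 2.4 + 38.736 + 0.4082
   = 41.544 m.
h_L = H1 - H2 = 46.694 - 41.544 = 5.15 m.

5.15


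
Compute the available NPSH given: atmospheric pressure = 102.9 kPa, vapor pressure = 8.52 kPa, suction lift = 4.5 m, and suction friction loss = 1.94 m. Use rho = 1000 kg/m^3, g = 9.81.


NPSHa = p_atm/(rho*g) - z_s - hf_s - p_vap/(rho*g).
p_atm/(rho*g) = 102.9*1000 / (1000*9.81) = 10.489 m.
p_vap/(rho*g) = 8.52*1000 / (1000*9.81) = 0.869 m.
NPSHa = 10.489 - 4.5 - 1.94 - 0.869
      = 3.18 m.

3.18


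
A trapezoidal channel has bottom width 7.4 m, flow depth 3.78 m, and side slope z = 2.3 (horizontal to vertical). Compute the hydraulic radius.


For a trapezoidal section with side slope z:
A = (b + z*y)*y = (7.4 + 2.3*3.78)*3.78 = 60.835 m^2.
P = b + 2*y*sqrt(1 + z^2) = 7.4 + 2*3.78*sqrt(1 + 2.3^2) = 26.36 m.
R = A/P = 60.835 / 26.36 = 2.3078 m.

2.3078


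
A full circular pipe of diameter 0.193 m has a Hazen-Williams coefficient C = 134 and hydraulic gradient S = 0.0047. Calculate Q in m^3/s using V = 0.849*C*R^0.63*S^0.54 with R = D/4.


For a full circular pipe, R = D/4 = 0.193/4 = 0.0483 m.
V = 0.849 * 134 * 0.0483^0.63 * 0.0047^0.54
  = 0.849 * 134 * 0.148116 * 0.055326
  = 0.9323 m/s.
Pipe area A = pi*D^2/4 = pi*0.193^2/4 = 0.0293 m^2.
Q = A * V = 0.0293 * 0.9323 = 0.0273 m^3/s.

0.0273


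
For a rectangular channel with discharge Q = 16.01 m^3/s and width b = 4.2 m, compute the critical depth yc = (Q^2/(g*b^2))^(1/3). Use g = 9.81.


Using yc = (Q^2 / (g * b^2))^(1/3):
Q^2 = 16.01^2 = 256.32.
g * b^2 = 9.81 * 4.2^2 = 9.81 * 17.64 = 173.05.
Q^2 / (g*b^2) = 256.32 / 173.05 = 1.4812.
yc = 1.4812^(1/3) = 1.1399 m.

1.1399


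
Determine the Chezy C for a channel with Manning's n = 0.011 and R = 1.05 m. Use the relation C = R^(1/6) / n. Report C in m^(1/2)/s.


The Chezy coefficient relates to Manning's n through C = R^(1/6) / n.
R^(1/6) = 1.05^(1/6) = 1.008165.
C = 1.008165 / 0.011 = 91.65 m^(1/2)/s.

91.65


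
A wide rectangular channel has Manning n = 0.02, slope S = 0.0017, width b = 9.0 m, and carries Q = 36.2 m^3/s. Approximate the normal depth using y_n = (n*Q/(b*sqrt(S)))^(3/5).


We use the wide-channel approximation y_n = (n*Q/(b*sqrt(S)))^(3/5).
sqrt(S) = sqrt(0.0017) = 0.041231.
Numerator: n*Q = 0.02 * 36.2 = 0.724.
Denominator: b*sqrt(S) = 9.0 * 0.041231 = 0.371079.
arg = 1.9511.
y_n = 1.9511^(3/5) = 1.4934 m.

1.4934


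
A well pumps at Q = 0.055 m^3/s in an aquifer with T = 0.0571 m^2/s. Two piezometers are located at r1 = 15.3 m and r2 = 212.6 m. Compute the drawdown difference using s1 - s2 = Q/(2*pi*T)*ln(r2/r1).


Thiem equation: s1 - s2 = Q/(2*pi*T) * ln(r2/r1).
ln(r2/r1) = ln(212.6/15.3) = 2.6316.
Q/(2*pi*T) = 0.055 / (2*pi*0.0571) = 0.055 / 0.3588 = 0.1533.
s1 - s2 = 0.1533 * 2.6316 = 0.4034 m.

0.4034


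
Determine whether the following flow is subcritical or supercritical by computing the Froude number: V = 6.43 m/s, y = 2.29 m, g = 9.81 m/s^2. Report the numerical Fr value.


The Froude number is defined as Fr = V / sqrt(g*y).
g*y = 9.81 * 2.29 = 22.4649.
sqrt(g*y) = sqrt(22.4649) = 4.7397.
Fr = 6.43 / 4.7397 = 1.3566.
Since Fr > 1, the flow is supercritical.

1.3566


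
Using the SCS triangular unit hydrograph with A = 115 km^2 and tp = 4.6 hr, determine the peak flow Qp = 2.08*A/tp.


SCS formula: Qp = 2.08 * A / tp.
Qp = 2.08 * 115 / 4.6
   = 239.2 / 4.6
   = 52.0 m^3/s per cm.

52.0


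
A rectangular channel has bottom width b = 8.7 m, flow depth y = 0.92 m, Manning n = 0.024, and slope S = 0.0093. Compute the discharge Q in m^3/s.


For a rectangular channel, the cross-sectional area A = b * y = 8.7 * 0.92 = 8.0 m^2.
The wetted perimeter P = b + 2y = 8.7 + 2*0.92 = 10.54 m.
Hydraulic radius R = A/P = 8.0/10.54 = 0.7594 m.
Velocity V = (1/n)*R^(2/3)*S^(1/2) = (1/0.024)*0.7594^(2/3)*0.0093^(1/2) = 3.3446 m/s.
Discharge Q = A * V = 8.0 * 3.3446 = 26.77 m^3/s.

26.77


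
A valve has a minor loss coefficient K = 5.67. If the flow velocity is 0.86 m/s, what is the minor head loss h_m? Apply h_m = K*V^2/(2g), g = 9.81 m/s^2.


Minor loss formula: h_m = K * V^2/(2g).
V^2 = 0.86^2 = 0.7396.
V^2/(2g) = 0.7396 / 19.62 = 0.0377 m.
h_m = 5.67 * 0.0377 = 0.2137 m.

0.2137


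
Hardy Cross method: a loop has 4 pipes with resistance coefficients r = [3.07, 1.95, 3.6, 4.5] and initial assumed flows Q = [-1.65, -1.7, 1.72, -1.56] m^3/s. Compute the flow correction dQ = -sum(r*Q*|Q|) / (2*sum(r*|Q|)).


Numerator terms (r*Q*|Q|): 3.07*-1.65*|-1.65| = -8.3581; 1.95*-1.7*|-1.7| = -5.6355; 3.6*1.72*|1.72| = 10.6502; 4.5*-1.56*|-1.56| = -10.9512.
Sum of numerator = -14.2945.
Denominator terms (r*|Q|): 3.07*|-1.65| = 5.0655; 1.95*|-1.7| = 3.315; 3.6*|1.72| = 6.192; 4.5*|-1.56| = 7.02.
2 * sum of denominator = 2 * 21.5925 = 43.185.
dQ = --14.2945 / 43.185 = 0.331 m^3/s.

0.331


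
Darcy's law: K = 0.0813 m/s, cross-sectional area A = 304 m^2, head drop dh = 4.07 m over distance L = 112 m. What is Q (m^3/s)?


Darcy's law: Q = K * A * i, where i = dh/L.
Hydraulic gradient i = 4.07 / 112 = 0.036339.
Q = 0.0813 * 304 * 0.036339
  = 0.8981 m^3/s.

0.8981


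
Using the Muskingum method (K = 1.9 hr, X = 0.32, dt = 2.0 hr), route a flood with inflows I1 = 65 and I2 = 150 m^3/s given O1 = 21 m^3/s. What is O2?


Muskingum coefficients:
denom = 2*K*(1-X) + dt = 2*1.9*(1-0.32) + 2.0 = 4.584.
C0 = (dt - 2*K*X)/denom = (2.0 - 2*1.9*0.32)/4.584 = 0.171.
C1 = (dt + 2*K*X)/denom = (2.0 + 2*1.9*0.32)/4.584 = 0.7016.
C2 = (2*K*(1-X) - dt)/denom = 0.1274.
O2 = C0*I2 + C1*I1 + C2*O1
   = 0.171*150 + 0.7016*65 + 0.1274*21
   = 73.93 m^3/s.

73.93


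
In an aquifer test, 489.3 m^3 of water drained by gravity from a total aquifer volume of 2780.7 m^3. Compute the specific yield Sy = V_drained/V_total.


Specific yield Sy = Volume drained / Total volume.
Sy = 489.3 / 2780.7
   = 0.176.

0.176


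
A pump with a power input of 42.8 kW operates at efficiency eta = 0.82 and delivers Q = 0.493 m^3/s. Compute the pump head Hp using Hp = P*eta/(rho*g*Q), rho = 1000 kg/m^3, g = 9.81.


Pump head formula: Hp = P * eta / (rho * g * Q).
Numerator: P * eta = 42.8 * 1000 * 0.82 = 35096.0 W.
Denominator: rho * g * Q = 1000 * 9.81 * 0.493 = 4836.33.
Hp = 35096.0 / 4836.33 = 7.26 m.

7.26


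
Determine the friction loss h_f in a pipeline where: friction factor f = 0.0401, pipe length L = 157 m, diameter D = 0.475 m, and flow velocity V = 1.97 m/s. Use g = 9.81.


Darcy-Weisbach equation: h_f = f * (L/D) * V^2/(2g).
f * L/D = 0.0401 * 157/0.475 = 13.2541.
V^2/(2g) = 1.97^2 / (2*9.81) = 3.8809 / 19.62 = 0.1978 m.
h_f = 13.2541 * 0.1978 = 2.622 m.

2.622


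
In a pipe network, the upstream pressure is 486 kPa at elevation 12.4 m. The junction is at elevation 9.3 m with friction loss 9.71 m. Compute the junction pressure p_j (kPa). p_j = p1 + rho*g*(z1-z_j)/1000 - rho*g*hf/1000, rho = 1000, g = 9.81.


Junction pressure: p_j = p1 + rho*g*(z1 - z_j)/1000 - rho*g*hf/1000.
Elevation term = 1000*9.81*(12.4 - 9.3)/1000 = 30.411 kPa.
Friction term = 1000*9.81*9.71/1000 = 95.255 kPa.
p_j = 486 + 30.411 - 95.255 = 421.16 kPa.

421.16


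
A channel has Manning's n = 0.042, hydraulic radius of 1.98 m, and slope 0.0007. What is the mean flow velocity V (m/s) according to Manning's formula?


Manning's equation gives V = (1/n) * R^(2/3) * S^(1/2).
First, compute R^(2/3) = 1.98^(2/3) = 1.5768.
Next, S^(1/2) = 0.0007^(1/2) = 0.026458.
Then 1/n = 1/0.042 = 23.81.
V = 23.81 * 1.5768 * 0.026458 = 0.9933 m/s.

0.9933


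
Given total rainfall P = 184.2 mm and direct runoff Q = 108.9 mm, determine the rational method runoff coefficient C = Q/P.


The runoff coefficient C = runoff depth / rainfall depth.
C = 108.9 / 184.2
  = 0.5912.

0.5912


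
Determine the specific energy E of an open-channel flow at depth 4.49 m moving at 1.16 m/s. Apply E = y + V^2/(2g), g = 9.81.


Specific energy E = y + V^2/(2g).
Velocity head = V^2/(2g) = 1.16^2 / (2*9.81) = 1.3456 / 19.62 = 0.0686 m.
E = 4.49 + 0.0686 = 4.5586 m.

4.5586


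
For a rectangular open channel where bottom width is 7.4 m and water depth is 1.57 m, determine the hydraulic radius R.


For a rectangular section:
Flow area A = b * y = 7.4 * 1.57 = 11.62 m^2.
Wetted perimeter P = b + 2y = 7.4 + 2*1.57 = 10.54 m.
Hydraulic radius R = A/P = 11.62 / 10.54 = 1.1023 m.

1.1023


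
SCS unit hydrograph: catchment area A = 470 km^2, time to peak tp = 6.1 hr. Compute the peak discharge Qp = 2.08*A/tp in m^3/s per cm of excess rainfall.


SCS formula: Qp = 2.08 * A / tp.
Qp = 2.08 * 470 / 6.1
   = 977.6 / 6.1
   = 160.26 m^3/s per cm.

160.26


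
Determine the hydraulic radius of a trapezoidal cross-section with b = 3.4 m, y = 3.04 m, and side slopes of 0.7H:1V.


For a trapezoidal section with side slope z:
A = (b + z*y)*y = (3.4 + 0.7*3.04)*3.04 = 16.805 m^2.
P = b + 2*y*sqrt(1 + z^2) = 3.4 + 2*3.04*sqrt(1 + 0.7^2) = 10.822 m.
R = A/P = 16.805 / 10.822 = 1.5529 m.

1.5529


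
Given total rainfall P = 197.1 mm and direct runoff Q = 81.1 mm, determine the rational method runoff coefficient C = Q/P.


The runoff coefficient C = runoff depth / rainfall depth.
C = 81.1 / 197.1
  = 0.4115.

0.4115


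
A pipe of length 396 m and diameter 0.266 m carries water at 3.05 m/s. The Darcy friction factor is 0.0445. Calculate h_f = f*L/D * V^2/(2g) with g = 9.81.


Darcy-Weisbach equation: h_f = f * (L/D) * V^2/(2g).
f * L/D = 0.0445 * 396/0.266 = 66.2481.
V^2/(2g) = 3.05^2 / (2*9.81) = 9.3025 / 19.62 = 0.4741 m.
h_f = 66.2481 * 0.4741 = 31.41 m.

31.41


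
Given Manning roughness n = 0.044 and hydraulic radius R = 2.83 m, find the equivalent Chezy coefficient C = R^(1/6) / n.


The Chezy coefficient relates to Manning's n through C = R^(1/6) / n.
R^(1/6) = 2.83^(1/6) = 1.189317.
C = 1.189317 / 0.044 = 27.03 m^(1/2)/s.

27.03


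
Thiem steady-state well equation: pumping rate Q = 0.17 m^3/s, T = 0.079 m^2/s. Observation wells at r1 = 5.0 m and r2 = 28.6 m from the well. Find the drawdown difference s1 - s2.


Thiem equation: s1 - s2 = Q/(2*pi*T) * ln(r2/r1).
ln(r2/r1) = ln(28.6/5.0) = 1.744.
Q/(2*pi*T) = 0.17 / (2*pi*0.079) = 0.17 / 0.4964 = 0.3425.
s1 - s2 = 0.3425 * 1.744 = 0.5973 m.

0.5973


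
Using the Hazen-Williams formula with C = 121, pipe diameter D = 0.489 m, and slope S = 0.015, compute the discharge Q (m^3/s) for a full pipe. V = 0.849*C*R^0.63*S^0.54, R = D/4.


For a full circular pipe, R = D/4 = 0.489/4 = 0.1222 m.
V = 0.849 * 121 * 0.1222^0.63 * 0.015^0.54
  = 0.849 * 121 * 0.266052 * 0.103535
  = 2.8298 m/s.
Pipe area A = pi*D^2/4 = pi*0.489^2/4 = 0.1878 m^2.
Q = A * V = 0.1878 * 2.8298 = 0.5314 m^3/s.

0.5314


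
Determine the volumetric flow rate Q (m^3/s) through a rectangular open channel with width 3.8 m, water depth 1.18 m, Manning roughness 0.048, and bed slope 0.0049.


For a rectangular channel, the cross-sectional area A = b * y = 3.8 * 1.18 = 4.48 m^2.
The wetted perimeter P = b + 2y = 3.8 + 2*1.18 = 6.16 m.
Hydraulic radius R = A/P = 4.48/6.16 = 0.7279 m.
Velocity V = (1/n)*R^(2/3)*S^(1/2) = (1/0.048)*0.7279^(2/3)*0.0049^(1/2) = 1.1801 m/s.
Discharge Q = A * V = 4.48 * 1.1801 = 5.292 m^3/s.

5.292


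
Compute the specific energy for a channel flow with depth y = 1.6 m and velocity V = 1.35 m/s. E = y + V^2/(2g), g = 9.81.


Specific energy E = y + V^2/(2g).
Velocity head = V^2/(2g) = 1.35^2 / (2*9.81) = 1.8225 / 19.62 = 0.0929 m.
E = 1.6 + 0.0929 = 1.6929 m.

1.6929


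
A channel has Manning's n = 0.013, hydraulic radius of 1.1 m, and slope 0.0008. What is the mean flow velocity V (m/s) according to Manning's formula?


Manning's equation gives V = (1/n) * R^(2/3) * S^(1/2).
First, compute R^(2/3) = 1.1^(2/3) = 1.0656.
Next, S^(1/2) = 0.0008^(1/2) = 0.028284.
Then 1/n = 1/0.013 = 76.92.
V = 76.92 * 1.0656 * 0.028284 = 2.3184 m/s.

2.3184


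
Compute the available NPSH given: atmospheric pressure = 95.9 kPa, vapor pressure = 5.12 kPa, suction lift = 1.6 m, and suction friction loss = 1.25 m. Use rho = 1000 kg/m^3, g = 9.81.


NPSHa = p_atm/(rho*g) - z_s - hf_s - p_vap/(rho*g).
p_atm/(rho*g) = 95.9*1000 / (1000*9.81) = 9.776 m.
p_vap/(rho*g) = 5.12*1000 / (1000*9.81) = 0.522 m.
NPSHa = 9.776 - 1.6 - 1.25 - 0.522
      = 6.4 m.

6.4


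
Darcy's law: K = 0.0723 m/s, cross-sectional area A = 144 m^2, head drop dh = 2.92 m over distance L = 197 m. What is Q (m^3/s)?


Darcy's law: Q = K * A * i, where i = dh/L.
Hydraulic gradient i = 2.92 / 197 = 0.014822.
Q = 0.0723 * 144 * 0.014822
  = 0.1543 m^3/s.

0.1543


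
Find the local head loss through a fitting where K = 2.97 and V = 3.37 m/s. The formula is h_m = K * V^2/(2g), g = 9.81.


Minor loss formula: h_m = K * V^2/(2g).
V^2 = 3.37^2 = 11.3569.
V^2/(2g) = 11.3569 / 19.62 = 0.5788 m.
h_m = 2.97 * 0.5788 = 1.7192 m.

1.7192


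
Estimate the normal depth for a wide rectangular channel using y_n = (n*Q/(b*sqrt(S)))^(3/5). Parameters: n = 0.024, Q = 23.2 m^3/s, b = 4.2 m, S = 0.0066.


We use the wide-channel approximation y_n = (n*Q/(b*sqrt(S)))^(3/5).
sqrt(S) = sqrt(0.0066) = 0.08124.
Numerator: n*Q = 0.024 * 23.2 = 0.5568.
Denominator: b*sqrt(S) = 4.2 * 0.08124 = 0.341208.
arg = 1.6318.
y_n = 1.6318^(3/5) = 1.3415 m.

1.3415


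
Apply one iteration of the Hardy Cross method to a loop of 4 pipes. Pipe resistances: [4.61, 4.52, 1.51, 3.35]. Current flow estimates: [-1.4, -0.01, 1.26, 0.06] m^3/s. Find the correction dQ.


Numerator terms (r*Q*|Q|): 4.61*-1.4*|-1.4| = -9.0356; 4.52*-0.01*|-0.01| = -0.0005; 1.51*1.26*|1.26| = 2.3973; 3.35*0.06*|0.06| = 0.0121.
Sum of numerator = -6.6267.
Denominator terms (r*|Q|): 4.61*|-1.4| = 6.454; 4.52*|-0.01| = 0.0452; 1.51*|1.26| = 1.9026; 3.35*|0.06| = 0.201.
2 * sum of denominator = 2 * 8.6028 = 17.2056.
dQ = --6.6267 / 17.2056 = 0.3851 m^3/s.

0.3851


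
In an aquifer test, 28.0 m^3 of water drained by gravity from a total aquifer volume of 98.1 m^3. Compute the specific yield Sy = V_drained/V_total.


Specific yield Sy = Volume drained / Total volume.
Sy = 28.0 / 98.1
   = 0.2854.

0.2854


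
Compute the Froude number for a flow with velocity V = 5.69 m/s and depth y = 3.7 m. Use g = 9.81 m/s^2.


The Froude number is defined as Fr = V / sqrt(g*y).
g*y = 9.81 * 3.7 = 36.297.
sqrt(g*y) = sqrt(36.297) = 6.0247.
Fr = 5.69 / 6.0247 = 0.9444.

0.9444


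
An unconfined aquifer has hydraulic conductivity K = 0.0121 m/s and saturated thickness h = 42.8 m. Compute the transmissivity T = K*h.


Transmissivity is defined as T = K * h.
T = 0.0121 * 42.8
  = 0.5179 m^2/s.

0.5179


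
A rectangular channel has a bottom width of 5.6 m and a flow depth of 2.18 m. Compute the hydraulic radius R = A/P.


For a rectangular section:
Flow area A = b * y = 5.6 * 2.18 = 12.21 m^2.
Wetted perimeter P = b + 2y = 5.6 + 2*2.18 = 9.96 m.
Hydraulic radius R = A/P = 12.21 / 9.96 = 1.2257 m.

1.2257


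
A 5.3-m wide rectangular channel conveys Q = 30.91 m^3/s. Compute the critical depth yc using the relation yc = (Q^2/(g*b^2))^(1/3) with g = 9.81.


Using yc = (Q^2 / (g * b^2))^(1/3):
Q^2 = 30.91^2 = 955.43.
g * b^2 = 9.81 * 5.3^2 = 9.81 * 28.09 = 275.56.
Q^2 / (g*b^2) = 955.43 / 275.56 = 3.4672.
yc = 3.4672^(1/3) = 1.5135 m.

1.5135


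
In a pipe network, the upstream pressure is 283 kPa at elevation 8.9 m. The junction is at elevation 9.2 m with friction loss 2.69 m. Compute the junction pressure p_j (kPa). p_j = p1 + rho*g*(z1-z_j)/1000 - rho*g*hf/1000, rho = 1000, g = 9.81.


Junction pressure: p_j = p1 + rho*g*(z1 - z_j)/1000 - rho*g*hf/1000.
Elevation term = 1000*9.81*(8.9 - 9.2)/1000 = -2.943 kPa.
Friction term = 1000*9.81*2.69/1000 = 26.389 kPa.
p_j = 283 + -2.943 - 26.389 = 253.67 kPa.

253.67


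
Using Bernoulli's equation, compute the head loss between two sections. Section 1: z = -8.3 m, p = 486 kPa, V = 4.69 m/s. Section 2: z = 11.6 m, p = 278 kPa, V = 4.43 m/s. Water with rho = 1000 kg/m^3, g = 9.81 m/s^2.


Total head at each section: H = z + p/(rho*g) + V^2/(2g).
H1 = -8.3 + 486*1000/(1000*9.81) + 4.69^2/(2*9.81)
   = -8.3 + 49.541 + 1.1211
   = 42.362 m.
H2 = 11.6 + 278*1000/(1000*9.81) + 4.43^2/(2*9.81)
   = 11.6 + 28.338 + 1.0002
   = 40.939 m.
h_L = H1 - H2 = 42.362 - 40.939 = 1.424 m.

1.424


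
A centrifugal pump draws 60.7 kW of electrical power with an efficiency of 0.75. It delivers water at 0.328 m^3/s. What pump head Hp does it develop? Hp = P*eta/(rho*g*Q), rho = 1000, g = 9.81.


Pump head formula: Hp = P * eta / (rho * g * Q).
Numerator: P * eta = 60.7 * 1000 * 0.75 = 45525.0 W.
Denominator: rho * g * Q = 1000 * 9.81 * 0.328 = 3217.68.
Hp = 45525.0 / 3217.68 = 14.15 m.

14.15


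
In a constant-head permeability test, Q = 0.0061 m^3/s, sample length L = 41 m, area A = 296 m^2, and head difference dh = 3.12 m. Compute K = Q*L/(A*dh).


From K = Q*L / (A*dh):
Numerator: Q*L = 0.0061 * 41 = 0.2501.
Denominator: A*dh = 296 * 3.12 = 923.52.
K = 0.2501 / 923.52 = 0.000271 m/s.

0.000271
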